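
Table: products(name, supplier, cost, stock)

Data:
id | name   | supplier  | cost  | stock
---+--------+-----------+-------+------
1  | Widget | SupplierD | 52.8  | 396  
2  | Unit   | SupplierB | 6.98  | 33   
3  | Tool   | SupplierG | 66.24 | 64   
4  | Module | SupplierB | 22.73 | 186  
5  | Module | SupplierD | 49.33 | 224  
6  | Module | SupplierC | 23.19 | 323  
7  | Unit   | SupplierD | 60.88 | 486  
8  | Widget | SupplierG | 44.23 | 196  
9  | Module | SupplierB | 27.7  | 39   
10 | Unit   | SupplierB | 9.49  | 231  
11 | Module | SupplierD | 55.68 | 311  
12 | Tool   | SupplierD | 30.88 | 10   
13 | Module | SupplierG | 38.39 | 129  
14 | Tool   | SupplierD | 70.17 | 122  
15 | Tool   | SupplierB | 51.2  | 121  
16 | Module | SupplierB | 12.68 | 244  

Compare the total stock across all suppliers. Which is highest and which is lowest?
SELECT supplier, SUM(stock)
FROM products
GROUP BY supplier
ORDER BY SUM(stock)

All groups:
  SupplierC: 323
  SupplierG: 389
  SupplierB: 854
  SupplierD: 1549

Highest: SupplierD (1549)
Lowest: SupplierC (323)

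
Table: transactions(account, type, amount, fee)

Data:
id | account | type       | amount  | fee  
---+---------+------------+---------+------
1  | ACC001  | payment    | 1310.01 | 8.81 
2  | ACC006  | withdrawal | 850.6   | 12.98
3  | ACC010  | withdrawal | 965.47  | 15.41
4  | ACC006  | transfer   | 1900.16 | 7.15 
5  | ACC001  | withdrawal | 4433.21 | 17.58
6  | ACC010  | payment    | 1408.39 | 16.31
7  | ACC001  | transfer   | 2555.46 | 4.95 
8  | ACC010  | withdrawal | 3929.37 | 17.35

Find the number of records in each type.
SELECT type, COUNT(*) as count
FROM transactions
GROUP BY type

Result:
  payment: 2
  transfer: 2
  withdrawal: 4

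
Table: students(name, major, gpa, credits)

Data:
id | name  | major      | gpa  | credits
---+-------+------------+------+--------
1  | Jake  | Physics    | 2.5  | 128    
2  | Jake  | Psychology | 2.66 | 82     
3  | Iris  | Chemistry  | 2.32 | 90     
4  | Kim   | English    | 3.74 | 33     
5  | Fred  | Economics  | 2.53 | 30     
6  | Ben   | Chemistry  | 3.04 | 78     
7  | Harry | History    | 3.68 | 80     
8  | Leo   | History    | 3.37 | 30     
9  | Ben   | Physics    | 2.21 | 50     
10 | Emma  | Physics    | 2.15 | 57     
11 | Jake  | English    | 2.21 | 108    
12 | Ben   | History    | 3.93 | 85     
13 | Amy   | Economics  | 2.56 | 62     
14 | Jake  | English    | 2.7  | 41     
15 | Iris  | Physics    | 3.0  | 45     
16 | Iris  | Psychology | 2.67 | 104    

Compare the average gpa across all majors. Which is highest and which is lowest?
SELECT major, AVG(gpa)
FROM students
GROUP BY major
ORDER BY AVG(gpa)

All groups:
  Physics: 2.47
  Economics: 2.55
  Psychology: 2.67
  Chemistry: 2.68
  English: 2.88
  History: 3.66

Highest: History (3.66)
Lowest: Physics (2.47)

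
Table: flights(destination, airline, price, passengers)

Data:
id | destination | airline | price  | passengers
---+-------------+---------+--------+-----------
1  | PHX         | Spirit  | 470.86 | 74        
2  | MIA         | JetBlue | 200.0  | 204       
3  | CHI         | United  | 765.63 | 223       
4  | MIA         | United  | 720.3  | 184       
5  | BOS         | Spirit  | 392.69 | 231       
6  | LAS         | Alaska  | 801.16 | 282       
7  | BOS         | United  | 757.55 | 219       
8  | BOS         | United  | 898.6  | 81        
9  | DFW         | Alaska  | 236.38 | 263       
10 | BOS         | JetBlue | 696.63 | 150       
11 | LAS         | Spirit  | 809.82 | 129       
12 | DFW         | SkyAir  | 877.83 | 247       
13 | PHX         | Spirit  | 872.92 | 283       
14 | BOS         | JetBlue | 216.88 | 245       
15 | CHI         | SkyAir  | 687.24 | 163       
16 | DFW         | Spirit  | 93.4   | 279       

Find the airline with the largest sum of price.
SELECT airline, SUM(price) as val
FROM flights
GROUP BY airline
ORDER BY val DESC
LIMIT 1

Result: United with sum(price) = 3142.08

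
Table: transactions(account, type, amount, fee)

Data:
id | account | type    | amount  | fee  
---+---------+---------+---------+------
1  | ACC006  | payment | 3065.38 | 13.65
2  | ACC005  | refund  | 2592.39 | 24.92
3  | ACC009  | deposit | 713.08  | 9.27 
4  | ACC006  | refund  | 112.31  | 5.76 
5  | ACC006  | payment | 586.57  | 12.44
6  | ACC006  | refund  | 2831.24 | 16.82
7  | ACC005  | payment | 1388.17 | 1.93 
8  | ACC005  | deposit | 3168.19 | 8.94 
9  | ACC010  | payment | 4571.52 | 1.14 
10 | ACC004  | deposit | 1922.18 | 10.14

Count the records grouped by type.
SELECT type, COUNT(*) as count
FROM transactions
GROUP BY type

Result:
  deposit: 3
  payment: 4
  refund: 3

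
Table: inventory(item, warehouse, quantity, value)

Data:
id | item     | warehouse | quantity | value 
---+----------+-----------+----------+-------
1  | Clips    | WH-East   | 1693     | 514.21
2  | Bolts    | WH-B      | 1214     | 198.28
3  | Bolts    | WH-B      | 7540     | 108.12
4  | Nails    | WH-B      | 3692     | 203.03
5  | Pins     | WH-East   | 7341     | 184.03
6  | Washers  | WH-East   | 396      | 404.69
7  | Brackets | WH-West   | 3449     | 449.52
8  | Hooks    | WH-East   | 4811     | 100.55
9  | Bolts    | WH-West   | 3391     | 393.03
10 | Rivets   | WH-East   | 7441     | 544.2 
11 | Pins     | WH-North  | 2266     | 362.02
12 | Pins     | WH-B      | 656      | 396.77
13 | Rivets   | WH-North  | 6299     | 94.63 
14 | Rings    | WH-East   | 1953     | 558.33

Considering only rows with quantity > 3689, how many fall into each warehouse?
SELECT warehouse, COUNT(*)
FROM inventory
WHERE quantity > 3689
GROUP BY warehouse

Note: WHERE filters rows before grouping.

Result:
  WH-B: 2
  WH-East: 3
  WH-North: 1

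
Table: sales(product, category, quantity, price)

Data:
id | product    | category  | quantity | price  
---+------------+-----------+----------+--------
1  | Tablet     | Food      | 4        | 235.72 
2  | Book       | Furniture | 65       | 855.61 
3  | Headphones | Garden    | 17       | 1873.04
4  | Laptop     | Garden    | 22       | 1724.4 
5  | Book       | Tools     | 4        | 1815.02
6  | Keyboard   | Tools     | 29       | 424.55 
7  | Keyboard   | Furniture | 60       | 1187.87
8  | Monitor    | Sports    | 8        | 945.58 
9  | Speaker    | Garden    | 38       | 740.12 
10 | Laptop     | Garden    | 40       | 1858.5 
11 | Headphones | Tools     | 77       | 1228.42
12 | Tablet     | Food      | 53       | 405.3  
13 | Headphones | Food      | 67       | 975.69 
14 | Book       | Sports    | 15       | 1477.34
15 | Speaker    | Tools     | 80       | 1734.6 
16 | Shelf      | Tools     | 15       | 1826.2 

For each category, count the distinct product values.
SELECT category, COUNT(DISTINCT product)
FROM sales
GROUP BY category

Result:
  Food: 2 distinct
  Furniture: 2 distinct
  Garden: 3 distinct
  Sports: 2 distinct
  Tools: 5 distinct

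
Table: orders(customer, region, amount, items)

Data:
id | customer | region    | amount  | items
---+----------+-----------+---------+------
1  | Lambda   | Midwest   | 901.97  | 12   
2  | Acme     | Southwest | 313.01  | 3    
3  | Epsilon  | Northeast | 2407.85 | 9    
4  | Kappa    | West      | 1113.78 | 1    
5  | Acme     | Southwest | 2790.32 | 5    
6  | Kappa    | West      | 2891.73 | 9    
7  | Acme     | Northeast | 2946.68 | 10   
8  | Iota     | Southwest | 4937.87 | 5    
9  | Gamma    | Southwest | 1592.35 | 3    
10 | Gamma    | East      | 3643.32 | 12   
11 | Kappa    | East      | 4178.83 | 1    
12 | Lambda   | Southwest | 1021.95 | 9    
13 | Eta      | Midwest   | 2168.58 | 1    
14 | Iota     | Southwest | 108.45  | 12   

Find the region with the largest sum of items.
SELECT region, SUM(items) as val
FROM orders
GROUP BY region
ORDER BY val DESC
LIMIT 1

Result: Southwest with sum(items) = 37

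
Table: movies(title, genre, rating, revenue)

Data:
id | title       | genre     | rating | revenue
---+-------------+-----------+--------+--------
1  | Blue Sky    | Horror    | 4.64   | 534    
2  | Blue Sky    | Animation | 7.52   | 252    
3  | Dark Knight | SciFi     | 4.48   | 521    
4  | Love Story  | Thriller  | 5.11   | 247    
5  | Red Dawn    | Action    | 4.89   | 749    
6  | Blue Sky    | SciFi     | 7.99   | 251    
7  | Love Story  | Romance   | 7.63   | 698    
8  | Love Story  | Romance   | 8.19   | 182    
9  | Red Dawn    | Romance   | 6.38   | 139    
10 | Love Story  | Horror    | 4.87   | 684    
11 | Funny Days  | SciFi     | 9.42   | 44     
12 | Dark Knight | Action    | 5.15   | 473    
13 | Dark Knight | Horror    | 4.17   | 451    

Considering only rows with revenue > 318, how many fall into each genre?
SELECT genre, COUNT(*)
FROM movies
WHERE revenue > 318
GROUP BY genre

Note: WHERE filters rows before grouping.

Result:
  Action: 2
  Horror: 3
  Romance: 1
  SciFi: 1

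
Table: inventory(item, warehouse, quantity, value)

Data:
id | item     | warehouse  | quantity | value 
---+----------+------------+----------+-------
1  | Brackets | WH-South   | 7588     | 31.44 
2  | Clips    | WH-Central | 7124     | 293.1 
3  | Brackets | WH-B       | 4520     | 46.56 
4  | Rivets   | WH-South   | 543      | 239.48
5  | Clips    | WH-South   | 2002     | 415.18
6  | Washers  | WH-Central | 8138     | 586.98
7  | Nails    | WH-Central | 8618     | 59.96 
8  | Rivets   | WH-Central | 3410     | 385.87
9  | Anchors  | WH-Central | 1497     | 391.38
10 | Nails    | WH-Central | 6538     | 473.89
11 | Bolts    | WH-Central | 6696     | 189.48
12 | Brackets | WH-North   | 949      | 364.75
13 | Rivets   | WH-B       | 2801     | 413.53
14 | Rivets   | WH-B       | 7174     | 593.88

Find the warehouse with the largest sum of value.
SELECT warehouse, SUM(value) as val
FROM inventory
GROUP BY warehouse
ORDER BY val DESC
LIMIT 1

Result: WH-Central with sum(value) = 2380.66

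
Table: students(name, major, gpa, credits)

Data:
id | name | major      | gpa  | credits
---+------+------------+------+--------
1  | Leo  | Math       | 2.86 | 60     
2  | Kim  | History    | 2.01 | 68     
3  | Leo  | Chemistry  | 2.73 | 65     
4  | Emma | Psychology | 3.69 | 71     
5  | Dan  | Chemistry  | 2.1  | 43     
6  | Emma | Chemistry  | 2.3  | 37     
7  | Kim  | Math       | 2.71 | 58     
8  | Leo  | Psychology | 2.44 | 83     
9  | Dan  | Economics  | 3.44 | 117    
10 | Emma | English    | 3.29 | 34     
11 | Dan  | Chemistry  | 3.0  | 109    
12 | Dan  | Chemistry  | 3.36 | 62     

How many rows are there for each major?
SELECT major, COUNT(*) as count
FROM students
GROUP BY major

Result:
  Chemistry: 5
  Economics: 1
  English: 1
  History: 1
  Math: 2
  Psychology: 2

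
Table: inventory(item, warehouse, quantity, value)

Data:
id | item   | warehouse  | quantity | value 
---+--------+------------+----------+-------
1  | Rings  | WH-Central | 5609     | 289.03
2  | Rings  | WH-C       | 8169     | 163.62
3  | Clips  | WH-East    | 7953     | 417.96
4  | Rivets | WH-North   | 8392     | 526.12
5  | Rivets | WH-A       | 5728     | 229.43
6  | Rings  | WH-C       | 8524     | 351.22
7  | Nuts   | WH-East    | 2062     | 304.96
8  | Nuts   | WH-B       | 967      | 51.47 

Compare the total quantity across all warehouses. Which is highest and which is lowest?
SELECT warehouse, SUM(quantity)
FROM inventory
GROUP BY warehouse
ORDER BY SUM(quantity)

All groups:
  WH-B: 967
  WH-Central: 5609
  WH-A: 5728
  WH-North: 8392
  WH-East: 10015
  WH-C: 16693

Highest: WH-C (16693)
Lowest: WH-B (967)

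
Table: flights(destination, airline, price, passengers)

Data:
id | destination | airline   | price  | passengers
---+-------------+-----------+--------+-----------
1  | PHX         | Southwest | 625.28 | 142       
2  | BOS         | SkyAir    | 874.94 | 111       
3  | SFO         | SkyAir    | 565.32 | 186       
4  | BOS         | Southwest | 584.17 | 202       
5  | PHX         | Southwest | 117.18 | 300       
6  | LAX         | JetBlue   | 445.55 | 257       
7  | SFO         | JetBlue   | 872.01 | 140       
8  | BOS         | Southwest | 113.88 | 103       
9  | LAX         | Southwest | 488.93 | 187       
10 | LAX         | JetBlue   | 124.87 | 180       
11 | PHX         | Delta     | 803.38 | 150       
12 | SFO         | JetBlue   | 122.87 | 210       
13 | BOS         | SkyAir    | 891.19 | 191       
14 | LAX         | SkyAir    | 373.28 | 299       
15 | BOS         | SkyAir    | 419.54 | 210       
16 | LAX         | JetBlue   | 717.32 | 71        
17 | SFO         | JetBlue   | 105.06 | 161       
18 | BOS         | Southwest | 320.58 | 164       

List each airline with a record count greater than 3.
SELECT airline, COUNT(*) as cnt
FROM flights
GROUP BY airline
HAVING COUNT(*) > 3

Result:
  JetBlue: 6
  SkyAir: 5
  Southwest: 6

Note: HAVING filters groups after aggregation, WHERE filters rows before.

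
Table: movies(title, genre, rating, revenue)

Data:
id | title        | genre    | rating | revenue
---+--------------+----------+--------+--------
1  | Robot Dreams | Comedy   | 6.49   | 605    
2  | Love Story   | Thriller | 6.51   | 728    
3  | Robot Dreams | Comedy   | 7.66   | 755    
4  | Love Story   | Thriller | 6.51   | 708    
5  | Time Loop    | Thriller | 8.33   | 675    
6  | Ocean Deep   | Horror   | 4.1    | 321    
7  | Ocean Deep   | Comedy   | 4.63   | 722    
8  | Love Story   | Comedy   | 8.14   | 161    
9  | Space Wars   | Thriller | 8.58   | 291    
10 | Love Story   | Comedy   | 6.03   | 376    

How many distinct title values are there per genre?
SELECT genre, COUNT(DISTINCT title)
FROM movies
GROUP BY genre

Result:
  Comedy: 3 distinct
  Horror: 1 distinct
  Thriller: 3 distinct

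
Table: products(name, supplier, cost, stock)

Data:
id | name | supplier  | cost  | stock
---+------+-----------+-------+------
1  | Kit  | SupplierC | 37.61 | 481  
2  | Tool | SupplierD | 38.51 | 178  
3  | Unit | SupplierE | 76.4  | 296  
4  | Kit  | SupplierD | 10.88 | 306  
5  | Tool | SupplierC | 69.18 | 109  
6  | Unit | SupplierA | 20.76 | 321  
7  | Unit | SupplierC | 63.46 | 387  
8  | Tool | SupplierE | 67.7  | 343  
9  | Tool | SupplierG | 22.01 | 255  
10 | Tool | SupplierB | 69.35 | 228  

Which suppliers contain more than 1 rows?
SELECT supplier, COUNT(*) as cnt
FROM products
GROUP BY supplier
HAVING COUNT(*) > 1

Result:
  SupplierC: 3
  SupplierD: 2
  SupplierE: 2

Note: HAVING filters groups after aggregation, WHERE filters rows before.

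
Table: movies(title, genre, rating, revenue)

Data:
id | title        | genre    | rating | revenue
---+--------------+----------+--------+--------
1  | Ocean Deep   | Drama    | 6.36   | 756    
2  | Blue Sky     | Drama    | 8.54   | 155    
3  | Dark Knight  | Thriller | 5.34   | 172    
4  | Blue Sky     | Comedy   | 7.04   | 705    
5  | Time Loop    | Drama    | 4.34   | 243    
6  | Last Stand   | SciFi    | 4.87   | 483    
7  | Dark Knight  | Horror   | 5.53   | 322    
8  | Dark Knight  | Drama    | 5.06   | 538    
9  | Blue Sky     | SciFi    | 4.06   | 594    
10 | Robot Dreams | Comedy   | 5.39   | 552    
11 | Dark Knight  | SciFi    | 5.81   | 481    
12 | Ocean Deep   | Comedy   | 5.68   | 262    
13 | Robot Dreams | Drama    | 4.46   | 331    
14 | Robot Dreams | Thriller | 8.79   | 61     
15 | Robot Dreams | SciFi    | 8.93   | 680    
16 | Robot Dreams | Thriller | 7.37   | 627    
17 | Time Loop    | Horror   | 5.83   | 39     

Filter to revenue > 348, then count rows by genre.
SELECT genre, COUNT(*)
FROM movies
WHERE revenue > 348
GROUP BY genre

Note: WHERE filters rows before grouping.

Result:
  Comedy: 2
  Drama: 2
  SciFi: 4
  Thriller: 1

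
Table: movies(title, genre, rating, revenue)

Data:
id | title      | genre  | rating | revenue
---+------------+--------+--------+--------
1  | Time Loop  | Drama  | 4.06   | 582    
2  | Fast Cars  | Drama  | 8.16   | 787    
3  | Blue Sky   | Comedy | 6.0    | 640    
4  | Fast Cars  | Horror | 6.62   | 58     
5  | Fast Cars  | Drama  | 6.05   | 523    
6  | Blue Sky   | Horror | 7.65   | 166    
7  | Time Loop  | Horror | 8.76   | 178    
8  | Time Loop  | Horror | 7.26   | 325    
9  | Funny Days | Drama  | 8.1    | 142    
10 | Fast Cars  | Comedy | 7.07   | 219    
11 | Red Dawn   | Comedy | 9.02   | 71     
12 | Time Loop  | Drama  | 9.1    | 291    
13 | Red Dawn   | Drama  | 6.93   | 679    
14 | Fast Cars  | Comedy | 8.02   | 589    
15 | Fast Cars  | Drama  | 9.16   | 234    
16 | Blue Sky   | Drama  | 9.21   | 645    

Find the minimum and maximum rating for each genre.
SELECT genre, MIN(rating), MAX(rating)
FROM movies
GROUP BY genre

Result:
  Comedy: min=6.00, max=9.02
  Drama: min=4.06, max=9.21
  Horror: min=6.62, max=8.76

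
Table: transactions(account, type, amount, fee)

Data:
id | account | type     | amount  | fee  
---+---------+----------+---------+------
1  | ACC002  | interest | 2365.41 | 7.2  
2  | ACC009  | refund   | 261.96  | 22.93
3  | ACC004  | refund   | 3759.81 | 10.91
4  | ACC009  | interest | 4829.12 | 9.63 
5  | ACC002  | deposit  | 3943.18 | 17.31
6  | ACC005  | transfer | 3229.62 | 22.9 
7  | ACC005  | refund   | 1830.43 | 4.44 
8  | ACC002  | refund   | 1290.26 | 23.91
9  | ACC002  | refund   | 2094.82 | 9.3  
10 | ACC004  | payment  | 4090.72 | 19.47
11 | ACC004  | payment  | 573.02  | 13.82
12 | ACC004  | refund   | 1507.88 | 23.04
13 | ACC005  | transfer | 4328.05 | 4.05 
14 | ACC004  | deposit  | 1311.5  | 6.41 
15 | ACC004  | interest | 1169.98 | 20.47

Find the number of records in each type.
SELECT type, COUNT(*) as count
FROM transactions
GROUP BY type

Result:
  deposit: 2
  interest: 3
  payment: 2
  refund: 6
  transfer: 2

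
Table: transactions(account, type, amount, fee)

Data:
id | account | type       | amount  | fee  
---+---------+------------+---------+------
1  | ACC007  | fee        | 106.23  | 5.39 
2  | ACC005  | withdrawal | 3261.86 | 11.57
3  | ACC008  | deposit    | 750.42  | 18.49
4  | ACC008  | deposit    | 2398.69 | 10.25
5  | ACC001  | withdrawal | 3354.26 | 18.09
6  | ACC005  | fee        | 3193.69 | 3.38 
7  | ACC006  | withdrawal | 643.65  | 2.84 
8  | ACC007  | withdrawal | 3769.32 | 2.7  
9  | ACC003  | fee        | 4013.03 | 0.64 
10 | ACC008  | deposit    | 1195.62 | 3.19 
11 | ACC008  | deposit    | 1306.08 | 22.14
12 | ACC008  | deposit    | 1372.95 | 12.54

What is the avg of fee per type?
SELECT type, AVG(fee) as result
FROM transactions
GROUP BY type

Result:
  deposit: 13.32
  fee: 3.14
  withdrawal: 8.80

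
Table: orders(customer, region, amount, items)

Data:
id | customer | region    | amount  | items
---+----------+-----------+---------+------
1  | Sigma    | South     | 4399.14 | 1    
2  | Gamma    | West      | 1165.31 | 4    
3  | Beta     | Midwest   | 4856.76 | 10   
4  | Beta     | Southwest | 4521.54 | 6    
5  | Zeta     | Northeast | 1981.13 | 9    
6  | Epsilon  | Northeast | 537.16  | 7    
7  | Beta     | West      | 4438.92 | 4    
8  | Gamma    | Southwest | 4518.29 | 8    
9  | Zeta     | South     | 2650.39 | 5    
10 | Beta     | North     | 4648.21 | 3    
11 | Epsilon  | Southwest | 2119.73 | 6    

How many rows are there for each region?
SELECT region, COUNT(*) as count
FROM orders
GROUP BY region

Result:
  Midwest: 1
  North: 1
  Northeast: 2
  South: 2
  Southwest: 3
  West: 2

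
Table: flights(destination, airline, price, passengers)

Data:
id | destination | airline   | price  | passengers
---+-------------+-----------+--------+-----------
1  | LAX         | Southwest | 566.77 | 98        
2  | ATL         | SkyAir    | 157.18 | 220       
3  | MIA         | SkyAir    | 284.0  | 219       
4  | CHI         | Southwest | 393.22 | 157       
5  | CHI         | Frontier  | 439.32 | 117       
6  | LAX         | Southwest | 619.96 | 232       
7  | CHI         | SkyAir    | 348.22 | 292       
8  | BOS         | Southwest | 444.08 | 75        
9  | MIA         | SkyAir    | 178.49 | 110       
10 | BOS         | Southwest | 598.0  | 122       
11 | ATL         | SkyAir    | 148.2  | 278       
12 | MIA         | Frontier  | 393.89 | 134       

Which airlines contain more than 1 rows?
SELECT airline, COUNT(*) as cnt
FROM flights
GROUP BY airline
HAVING COUNT(*) > 1

Result:
  Frontier: 2
  SkyAir: 5
  Southwest: 5

Note: HAVING filters groups after aggregation, WHERE filters rows before.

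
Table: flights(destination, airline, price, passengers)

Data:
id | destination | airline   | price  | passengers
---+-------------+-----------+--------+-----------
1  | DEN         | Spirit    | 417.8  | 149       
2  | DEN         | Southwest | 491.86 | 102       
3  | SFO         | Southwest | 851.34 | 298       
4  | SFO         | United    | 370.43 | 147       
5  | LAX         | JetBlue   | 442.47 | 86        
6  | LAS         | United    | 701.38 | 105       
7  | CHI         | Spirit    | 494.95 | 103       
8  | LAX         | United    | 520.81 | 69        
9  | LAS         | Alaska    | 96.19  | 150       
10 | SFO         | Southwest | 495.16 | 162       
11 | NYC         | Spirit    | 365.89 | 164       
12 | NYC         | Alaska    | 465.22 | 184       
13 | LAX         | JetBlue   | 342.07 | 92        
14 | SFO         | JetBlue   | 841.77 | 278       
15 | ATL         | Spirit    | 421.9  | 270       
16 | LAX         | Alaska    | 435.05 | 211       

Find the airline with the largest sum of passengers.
SELECT airline, SUM(passengers) as val
FROM flights
GROUP BY airline
ORDER BY val DESC
LIMIT 1

Result: Spirit with sum(passengers) = 686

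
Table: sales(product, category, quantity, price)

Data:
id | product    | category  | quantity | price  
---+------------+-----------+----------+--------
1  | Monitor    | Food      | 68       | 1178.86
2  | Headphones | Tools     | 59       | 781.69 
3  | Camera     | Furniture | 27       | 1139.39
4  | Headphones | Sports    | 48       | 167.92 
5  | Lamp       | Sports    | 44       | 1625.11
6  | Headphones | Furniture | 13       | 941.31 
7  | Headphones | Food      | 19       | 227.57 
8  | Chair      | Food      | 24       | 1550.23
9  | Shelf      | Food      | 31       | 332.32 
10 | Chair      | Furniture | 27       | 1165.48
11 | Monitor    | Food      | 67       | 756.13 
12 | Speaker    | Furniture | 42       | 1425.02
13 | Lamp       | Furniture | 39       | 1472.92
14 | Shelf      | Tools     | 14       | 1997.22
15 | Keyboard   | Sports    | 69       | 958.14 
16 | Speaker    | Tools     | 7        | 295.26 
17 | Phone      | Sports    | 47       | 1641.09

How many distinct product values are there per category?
SELECT category, COUNT(DISTINCT product)
FROM sales
GROUP BY category

Result:
  Food: 4 distinct
  Furniture: 5 distinct
  Sports: 4 distinct
  Tools: 3 distinct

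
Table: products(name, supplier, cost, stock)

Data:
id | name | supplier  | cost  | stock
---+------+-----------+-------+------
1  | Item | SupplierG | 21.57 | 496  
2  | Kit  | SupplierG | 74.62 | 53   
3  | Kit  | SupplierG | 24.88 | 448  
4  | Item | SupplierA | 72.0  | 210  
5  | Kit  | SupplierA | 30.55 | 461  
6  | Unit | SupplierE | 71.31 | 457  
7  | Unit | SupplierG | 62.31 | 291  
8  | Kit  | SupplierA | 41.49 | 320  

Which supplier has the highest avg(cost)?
SELECT supplier, AVG(cost) as val
FROM products
GROUP BY supplier
ORDER BY val DESC
LIMIT 1

Result: SupplierE with avg(cost) = 71.31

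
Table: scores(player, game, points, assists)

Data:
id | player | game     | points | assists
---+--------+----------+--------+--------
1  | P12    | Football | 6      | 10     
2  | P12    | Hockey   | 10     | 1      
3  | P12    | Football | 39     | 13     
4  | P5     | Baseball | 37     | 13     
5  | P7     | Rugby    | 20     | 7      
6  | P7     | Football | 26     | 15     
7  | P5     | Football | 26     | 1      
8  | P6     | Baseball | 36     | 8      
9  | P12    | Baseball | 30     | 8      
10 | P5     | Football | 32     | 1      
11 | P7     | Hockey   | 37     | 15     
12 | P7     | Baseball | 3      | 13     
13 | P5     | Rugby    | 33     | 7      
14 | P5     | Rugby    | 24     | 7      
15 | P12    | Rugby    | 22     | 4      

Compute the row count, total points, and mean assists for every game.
SELECT game,
       COUNT(*) as cnt,
       SUM(points) as total_points,
       AVG(assists) as avg_assists
FROM scores
GROUP BY game

Result:
  Baseball: 4 records, 106 total points, 10.50 avg assists
  Football: 5 records, 129 total points, 8.00 avg assists
  Hockey: 2 records, 47 total points, 8.00 avg assists
  Rugby: 4 records, 99 total points, 6.25 avg assists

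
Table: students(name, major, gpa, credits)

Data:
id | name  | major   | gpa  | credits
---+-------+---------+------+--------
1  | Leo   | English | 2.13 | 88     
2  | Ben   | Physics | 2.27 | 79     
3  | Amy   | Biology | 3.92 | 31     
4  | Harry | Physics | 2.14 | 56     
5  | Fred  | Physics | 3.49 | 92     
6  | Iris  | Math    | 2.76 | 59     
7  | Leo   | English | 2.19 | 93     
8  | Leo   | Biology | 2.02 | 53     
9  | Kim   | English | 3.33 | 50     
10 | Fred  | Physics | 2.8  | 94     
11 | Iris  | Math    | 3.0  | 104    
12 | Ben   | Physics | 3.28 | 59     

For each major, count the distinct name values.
SELECT major, COUNT(DISTINCT name)
FROM students
GROUP BY major

Result:
  Biology: 2 distinct
  English: 2 distinct
  Math: 1 distinct
  Physics: 3 distinct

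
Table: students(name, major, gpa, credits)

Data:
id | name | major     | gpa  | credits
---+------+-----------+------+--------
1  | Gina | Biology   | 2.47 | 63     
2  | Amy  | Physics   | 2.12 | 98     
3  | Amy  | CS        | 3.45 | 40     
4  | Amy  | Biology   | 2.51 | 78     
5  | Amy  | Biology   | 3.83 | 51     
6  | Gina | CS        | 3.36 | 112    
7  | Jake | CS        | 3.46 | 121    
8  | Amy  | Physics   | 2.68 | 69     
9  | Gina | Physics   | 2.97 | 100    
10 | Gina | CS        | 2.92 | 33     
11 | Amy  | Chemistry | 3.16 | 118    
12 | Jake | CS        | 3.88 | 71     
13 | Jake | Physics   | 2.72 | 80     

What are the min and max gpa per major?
SELECT major, MIN(gpa), MAX(gpa)
FROM students
GROUP BY major

Result:
  Biology: min=2.47, max=3.83
  CS: min=2.92, max=3.88
  Chemistry: min=3.16, max=3.16
  Physics: min=2.12, max=2.97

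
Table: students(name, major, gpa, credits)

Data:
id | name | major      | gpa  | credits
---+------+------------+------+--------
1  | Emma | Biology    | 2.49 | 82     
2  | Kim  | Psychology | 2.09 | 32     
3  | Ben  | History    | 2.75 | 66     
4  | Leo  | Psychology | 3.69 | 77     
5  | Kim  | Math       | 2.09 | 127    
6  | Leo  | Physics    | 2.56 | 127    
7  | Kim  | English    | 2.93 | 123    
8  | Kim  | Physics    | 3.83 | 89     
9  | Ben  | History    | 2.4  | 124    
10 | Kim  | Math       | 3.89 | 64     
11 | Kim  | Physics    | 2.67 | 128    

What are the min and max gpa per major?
SELECT major, MIN(gpa), MAX(gpa)
FROM students
GROUP BY major

Result:
  Biology: min=2.49, max=2.49
  English: min=2.93, max=2.93
  History: min=2.40, max=2.75
  Math: min=2.09, max=3.89
  Physics: min=2.56, max=3.83
  Psychology: min=2.09, max=3.69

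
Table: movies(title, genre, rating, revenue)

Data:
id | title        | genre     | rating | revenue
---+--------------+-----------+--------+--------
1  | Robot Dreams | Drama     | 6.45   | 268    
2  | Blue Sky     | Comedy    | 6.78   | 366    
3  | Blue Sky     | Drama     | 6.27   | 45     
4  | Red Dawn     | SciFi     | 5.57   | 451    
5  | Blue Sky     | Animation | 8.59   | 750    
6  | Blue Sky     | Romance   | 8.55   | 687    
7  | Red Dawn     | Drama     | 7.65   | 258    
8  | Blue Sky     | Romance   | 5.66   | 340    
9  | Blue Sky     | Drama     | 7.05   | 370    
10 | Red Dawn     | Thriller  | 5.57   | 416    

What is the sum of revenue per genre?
SELECT genre, SUM(revenue) as result
FROM movies
GROUP BY genre

Result:
  Animation: 750
  Comedy: 366
  Drama: 941
  Romance: 1027
  SciFi: 451
  Thriller: 416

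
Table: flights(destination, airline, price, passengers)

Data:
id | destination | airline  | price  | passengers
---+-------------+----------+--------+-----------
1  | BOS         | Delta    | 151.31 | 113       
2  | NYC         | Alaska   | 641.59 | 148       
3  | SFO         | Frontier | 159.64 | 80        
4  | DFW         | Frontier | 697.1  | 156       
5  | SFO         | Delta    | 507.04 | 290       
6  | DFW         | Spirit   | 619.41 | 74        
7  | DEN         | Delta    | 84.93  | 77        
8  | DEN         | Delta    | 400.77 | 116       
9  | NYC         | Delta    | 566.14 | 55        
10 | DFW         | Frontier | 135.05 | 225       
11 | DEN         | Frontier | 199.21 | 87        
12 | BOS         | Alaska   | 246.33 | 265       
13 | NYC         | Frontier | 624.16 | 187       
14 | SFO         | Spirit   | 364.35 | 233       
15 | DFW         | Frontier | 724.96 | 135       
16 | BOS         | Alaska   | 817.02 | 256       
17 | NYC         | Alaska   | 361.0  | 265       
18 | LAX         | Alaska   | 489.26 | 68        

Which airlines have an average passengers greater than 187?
SELECT airline, AVG(passengers)
FROM flights
GROUP BY airline
HAVING AVG(passengers) > 187

Result:
  Alaska: avg=200.40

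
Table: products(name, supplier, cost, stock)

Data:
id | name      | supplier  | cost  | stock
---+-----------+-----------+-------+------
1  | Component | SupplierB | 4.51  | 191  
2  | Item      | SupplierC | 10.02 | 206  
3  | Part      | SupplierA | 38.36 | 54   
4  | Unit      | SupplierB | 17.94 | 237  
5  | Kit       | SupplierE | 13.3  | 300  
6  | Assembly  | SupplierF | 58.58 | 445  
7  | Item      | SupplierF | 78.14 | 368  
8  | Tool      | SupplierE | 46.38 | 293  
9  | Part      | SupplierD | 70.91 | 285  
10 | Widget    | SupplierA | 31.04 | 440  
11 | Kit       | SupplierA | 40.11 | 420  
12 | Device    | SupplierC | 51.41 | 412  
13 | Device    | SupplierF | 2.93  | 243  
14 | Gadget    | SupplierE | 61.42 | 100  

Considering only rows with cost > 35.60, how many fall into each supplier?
SELECT supplier, COUNT(*)
FROM products
WHERE cost > 35.60
GROUP BY supplier

Note: WHERE filters rows before grouping.

Result:
  SupplierA: 2
  SupplierC: 1
  SupplierD: 1
  SupplierE: 2
  SupplierF: 2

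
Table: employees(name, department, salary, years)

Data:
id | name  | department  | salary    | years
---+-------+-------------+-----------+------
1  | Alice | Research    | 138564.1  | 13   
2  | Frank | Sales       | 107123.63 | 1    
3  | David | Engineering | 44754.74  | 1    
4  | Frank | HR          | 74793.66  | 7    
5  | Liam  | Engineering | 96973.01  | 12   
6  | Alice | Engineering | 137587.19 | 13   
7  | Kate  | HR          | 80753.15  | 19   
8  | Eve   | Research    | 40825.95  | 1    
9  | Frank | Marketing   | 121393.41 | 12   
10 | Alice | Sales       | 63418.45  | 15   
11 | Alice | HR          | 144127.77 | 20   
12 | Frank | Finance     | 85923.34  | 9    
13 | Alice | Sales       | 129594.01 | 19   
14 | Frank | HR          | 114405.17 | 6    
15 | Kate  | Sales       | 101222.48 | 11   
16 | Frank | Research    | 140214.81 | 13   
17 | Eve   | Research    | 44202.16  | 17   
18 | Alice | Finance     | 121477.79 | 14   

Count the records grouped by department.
SELECT department, COUNT(*) as count
FROM employees
GROUP BY department

Result:
  Engineering: 3
  Finance: 2
  HR: 4
  Marketing: 1
  Research: 4
  Sales: 4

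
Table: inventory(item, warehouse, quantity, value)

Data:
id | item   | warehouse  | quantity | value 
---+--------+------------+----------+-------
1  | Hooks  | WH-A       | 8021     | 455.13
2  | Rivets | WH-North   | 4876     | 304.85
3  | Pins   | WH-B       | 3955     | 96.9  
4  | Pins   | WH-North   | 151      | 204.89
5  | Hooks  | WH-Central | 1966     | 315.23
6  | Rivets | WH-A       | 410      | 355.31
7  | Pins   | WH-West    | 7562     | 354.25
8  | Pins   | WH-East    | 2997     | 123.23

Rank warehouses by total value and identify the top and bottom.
SELECT warehouse, SUM(value)
FROM inventory
GROUP BY warehouse
ORDER BY SUM(value)

All groups:
  WH-B: 96.90
  WH-East: 123.23
  WH-Central: 315.23
  WH-West: 354.25
  WH-North: 509.74
  WH-A: 810.44

Highest: WH-A (810.44)
Lowest: WH-B (96.90)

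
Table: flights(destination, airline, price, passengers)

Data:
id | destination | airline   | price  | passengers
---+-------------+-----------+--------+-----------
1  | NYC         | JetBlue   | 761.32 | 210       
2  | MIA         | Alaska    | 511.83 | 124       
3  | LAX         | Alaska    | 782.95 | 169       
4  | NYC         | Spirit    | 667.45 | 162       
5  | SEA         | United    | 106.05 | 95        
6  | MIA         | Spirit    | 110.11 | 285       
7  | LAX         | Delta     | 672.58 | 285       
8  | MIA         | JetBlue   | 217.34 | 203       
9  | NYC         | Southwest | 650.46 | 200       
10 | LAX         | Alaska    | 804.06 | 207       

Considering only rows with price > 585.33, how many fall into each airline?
SELECT airline, COUNT(*)
FROM flights
WHERE price > 585.33
GROUP BY airline

Note: WHERE filters rows before grouping.

Result:
  Alaska: 2
  Delta: 1
  JetBlue: 1
  Southwest: 1
  Spirit: 1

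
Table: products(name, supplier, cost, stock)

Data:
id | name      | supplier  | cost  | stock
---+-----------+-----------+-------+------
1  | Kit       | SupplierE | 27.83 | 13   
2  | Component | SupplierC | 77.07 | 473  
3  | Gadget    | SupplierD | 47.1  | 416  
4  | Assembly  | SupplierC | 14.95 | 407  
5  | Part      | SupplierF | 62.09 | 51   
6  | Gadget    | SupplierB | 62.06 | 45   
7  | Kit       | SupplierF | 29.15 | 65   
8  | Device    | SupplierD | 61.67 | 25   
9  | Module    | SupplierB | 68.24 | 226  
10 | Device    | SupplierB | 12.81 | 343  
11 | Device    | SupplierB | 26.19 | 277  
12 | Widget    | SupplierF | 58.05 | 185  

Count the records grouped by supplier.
SELECT supplier, COUNT(*) as count
FROM products
GROUP BY supplier

Result:
  SupplierB: 4
  SupplierC: 2
  SupplierD: 2
  SupplierE: 1
  SupplierF: 3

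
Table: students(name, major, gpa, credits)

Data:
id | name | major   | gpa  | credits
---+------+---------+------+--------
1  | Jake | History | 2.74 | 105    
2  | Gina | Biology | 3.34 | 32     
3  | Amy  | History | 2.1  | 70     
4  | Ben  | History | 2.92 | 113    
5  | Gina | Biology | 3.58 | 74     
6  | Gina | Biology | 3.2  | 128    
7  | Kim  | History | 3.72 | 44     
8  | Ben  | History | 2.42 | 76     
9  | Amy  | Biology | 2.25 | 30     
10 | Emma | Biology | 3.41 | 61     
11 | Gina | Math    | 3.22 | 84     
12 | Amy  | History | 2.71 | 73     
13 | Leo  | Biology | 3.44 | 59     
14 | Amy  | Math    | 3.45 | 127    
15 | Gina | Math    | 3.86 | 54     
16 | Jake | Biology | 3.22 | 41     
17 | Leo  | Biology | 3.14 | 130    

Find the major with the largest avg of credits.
SELECT major, AVG(credits) as val
FROM students
GROUP BY major
ORDER BY val DESC
LIMIT 1

Result: Math with avg(credits) = 88.33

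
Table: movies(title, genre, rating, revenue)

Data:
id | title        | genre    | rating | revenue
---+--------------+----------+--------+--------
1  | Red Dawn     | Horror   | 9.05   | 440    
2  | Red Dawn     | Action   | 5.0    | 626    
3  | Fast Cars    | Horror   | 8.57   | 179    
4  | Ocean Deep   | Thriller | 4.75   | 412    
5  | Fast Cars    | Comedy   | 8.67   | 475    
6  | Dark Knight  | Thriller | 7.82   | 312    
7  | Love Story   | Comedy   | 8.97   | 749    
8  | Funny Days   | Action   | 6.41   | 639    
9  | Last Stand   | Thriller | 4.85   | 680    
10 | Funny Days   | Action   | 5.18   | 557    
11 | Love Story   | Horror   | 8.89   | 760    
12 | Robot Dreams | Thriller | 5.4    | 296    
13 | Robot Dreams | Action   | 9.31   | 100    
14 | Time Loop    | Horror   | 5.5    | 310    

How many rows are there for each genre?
SELECT genre, COUNT(*) as count
FROM movies
GROUP BY genre

Result:
  Action: 4
  Comedy: 2
  Horror: 4
  Thriller: 4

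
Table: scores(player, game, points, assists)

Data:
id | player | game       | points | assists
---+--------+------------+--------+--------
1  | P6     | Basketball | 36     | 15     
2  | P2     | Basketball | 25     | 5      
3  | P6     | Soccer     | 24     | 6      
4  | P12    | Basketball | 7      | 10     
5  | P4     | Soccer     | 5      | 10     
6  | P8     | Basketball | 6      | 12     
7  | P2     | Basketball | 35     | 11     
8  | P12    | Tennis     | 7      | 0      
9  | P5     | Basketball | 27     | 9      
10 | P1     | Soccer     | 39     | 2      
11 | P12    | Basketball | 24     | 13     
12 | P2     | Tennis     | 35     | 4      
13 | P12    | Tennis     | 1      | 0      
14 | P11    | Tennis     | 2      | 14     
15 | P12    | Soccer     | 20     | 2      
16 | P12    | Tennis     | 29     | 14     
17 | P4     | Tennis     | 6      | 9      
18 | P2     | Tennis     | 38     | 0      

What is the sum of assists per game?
SELECT game, SUM(assists) as result
FROM scores
GROUP BY game

Result:
  Basketball: 75
  Soccer: 20
  Tennis: 41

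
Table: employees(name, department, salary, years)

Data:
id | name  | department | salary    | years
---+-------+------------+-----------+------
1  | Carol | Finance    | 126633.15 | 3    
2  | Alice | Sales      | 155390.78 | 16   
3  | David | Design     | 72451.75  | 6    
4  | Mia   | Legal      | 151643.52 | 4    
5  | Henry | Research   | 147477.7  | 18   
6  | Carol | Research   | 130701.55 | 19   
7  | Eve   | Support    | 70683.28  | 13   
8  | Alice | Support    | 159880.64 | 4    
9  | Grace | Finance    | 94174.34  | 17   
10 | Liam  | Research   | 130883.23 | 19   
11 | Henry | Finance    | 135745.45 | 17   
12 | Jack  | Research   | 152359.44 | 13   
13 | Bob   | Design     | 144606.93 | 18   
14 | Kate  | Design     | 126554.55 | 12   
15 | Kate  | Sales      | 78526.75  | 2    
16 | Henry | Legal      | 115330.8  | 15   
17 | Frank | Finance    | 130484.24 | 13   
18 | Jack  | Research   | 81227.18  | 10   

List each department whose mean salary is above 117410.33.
SELECT department, AVG(salary)
FROM employees
GROUP BY department
HAVING AVG(salary) > 117410.33

Result:
  Finance: avg=121759.30
  Legal: avg=133487.16
  Research: avg=128529.82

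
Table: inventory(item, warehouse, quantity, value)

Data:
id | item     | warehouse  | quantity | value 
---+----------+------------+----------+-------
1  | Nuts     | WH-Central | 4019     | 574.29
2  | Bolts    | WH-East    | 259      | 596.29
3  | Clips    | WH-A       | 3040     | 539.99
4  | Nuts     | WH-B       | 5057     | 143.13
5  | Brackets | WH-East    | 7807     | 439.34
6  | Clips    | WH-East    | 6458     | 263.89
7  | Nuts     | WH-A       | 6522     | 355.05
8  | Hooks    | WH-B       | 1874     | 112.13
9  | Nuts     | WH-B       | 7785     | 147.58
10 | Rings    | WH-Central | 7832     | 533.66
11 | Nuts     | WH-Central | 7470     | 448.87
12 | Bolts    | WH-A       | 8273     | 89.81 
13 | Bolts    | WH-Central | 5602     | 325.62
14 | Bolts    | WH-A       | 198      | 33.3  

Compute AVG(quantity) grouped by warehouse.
SELECT warehouse, AVG(quantity) as result
FROM inventory
GROUP BY warehouse

Result:
  WH-A: 4508.25
  WH-B: 4905.33
  WH-Central: 6230.75
  WH-East: 4841.33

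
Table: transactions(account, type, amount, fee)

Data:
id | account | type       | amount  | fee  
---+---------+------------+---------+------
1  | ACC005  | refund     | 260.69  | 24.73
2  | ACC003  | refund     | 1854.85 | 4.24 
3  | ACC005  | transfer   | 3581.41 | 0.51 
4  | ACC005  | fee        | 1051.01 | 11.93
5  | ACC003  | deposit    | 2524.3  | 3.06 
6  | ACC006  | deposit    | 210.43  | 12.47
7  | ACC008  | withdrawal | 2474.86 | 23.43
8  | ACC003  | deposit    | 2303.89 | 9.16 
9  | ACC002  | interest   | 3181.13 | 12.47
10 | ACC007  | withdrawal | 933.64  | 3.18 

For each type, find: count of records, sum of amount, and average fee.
SELECT type,
       COUNT(*) as cnt,
       SUM(amount) as total_amount,
       AVG(fee) as avg_fee
FROM transactions
GROUP BY type

Result:
  deposit: 3 records, 5038.62 total amount, 8.23 avg fee
  fee: 1 records, 1051.01 total amount, 11.93 avg fee
  interest: 1 records, 3181.13 total amount, 12.47 avg fee
  refund: 2 records, 2115.54 total amount, 14.49 avg fee
  transfer: 1 records, 3581.41 total amount, 0.51 avg fee
  withdrawal: 2 records, 3408.50 total amount, 13.31 avg fee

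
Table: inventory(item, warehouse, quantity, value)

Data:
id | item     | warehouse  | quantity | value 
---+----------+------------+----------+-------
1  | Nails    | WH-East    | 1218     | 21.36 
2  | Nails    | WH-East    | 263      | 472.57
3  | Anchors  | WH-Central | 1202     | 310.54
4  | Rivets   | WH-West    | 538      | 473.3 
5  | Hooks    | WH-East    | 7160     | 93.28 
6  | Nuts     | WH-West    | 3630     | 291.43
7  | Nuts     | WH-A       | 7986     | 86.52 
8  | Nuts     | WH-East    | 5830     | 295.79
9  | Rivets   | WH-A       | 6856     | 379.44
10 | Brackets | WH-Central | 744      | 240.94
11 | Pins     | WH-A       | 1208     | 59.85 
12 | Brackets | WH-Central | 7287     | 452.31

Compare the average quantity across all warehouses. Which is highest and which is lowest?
SELECT warehouse, AVG(quantity)
FROM inventory
GROUP BY warehouse
ORDER BY AVG(quantity)

All groups:
  WH-West: 2084.00
  WH-Central: 3077.67
  WH-East: 3617.75
  WH-A: 5350.00

Highest: WH-A (5350.00)
Lowest: WH-West (2084.00)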